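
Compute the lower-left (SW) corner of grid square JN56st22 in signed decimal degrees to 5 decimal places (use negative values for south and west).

46.80000, 11.51667

Field J=9, N=13: +9·20° lon, +13·10° lat → SW at lon 0°, lat 40°.
Square 5, 6: +5·2° lon, +6·1° lat → SW at lon 10°, lat 46°.
Subsquare s=18, t=19: +18·0.0833333° lon, +19·0.0416667° lat → SW at lon 11.5°, lat 46.7917°.
Extended square 2, 2: +2·0.00833333° lon, +2·0.00416667° lat → SW at lon 11.5167°, lat 46.8°.
latitude 46.80000, longitude 11.51667.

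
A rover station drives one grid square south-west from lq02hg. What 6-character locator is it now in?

LQ02gf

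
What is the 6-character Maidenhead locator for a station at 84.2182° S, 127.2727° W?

Shift to the Maidenhead origin (180°W, 90°S): lon 52.7273, lat 5.7818.
Field: 52.7273/20 → 2 → C, 5.7818/10 → 0 → A; chars CA.
Square: 12.7273/2 → 6, 5.7818/1 → 5; chars 65.
Subsquare: 0.7273/0.0833333 → 8 → i, 0.7818/0.0416667 → 18 → s; chars is.

CA65is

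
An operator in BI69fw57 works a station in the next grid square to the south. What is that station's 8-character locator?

Latitude extended square 7; −1 → 6.
The longitude characters are unchanged.

BI69fw56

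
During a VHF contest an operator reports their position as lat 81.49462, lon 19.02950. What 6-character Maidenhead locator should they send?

JR91ml

Offset from 180°W / 90°S: lon 199.0295°, lat 171.4946°.
Field: lon ⌊199.0295/20⌋ = 9 → J; lat ⌊171.4946/10⌋ = 17 → R.
Square: lon ⌊19.0295/2⌋ = 9; lat ⌊1.4946/1⌋ = 1.
Subsquare: lon ⌊1.0295/0.0833333⌋ = 12 → m; lat ⌊0.4946/0.0416667⌋ = 11 → l.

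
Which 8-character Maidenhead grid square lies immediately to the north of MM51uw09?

Latitude extended square 9; +1 → 10, wraps to 0, carry into subsquare.
Latitude subsquare w = 22; +1 → 23 = x.
The longitude characters are unchanged.

MM51ux00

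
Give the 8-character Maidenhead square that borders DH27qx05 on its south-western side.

Longitude extended square 0; −1 → -1, wraps to 9, carry into subsquare.
Longitude subsquare q = 16; −1 → 15 = p.
Latitude extended square 5; −1 → 4.

DH27px94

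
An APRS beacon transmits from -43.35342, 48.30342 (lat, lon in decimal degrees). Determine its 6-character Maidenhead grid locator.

LE46dp

Shift to the Maidenhead origin (180°W, 90°S): lon 228.3034, lat 46.6466.
Field: lon ⌊228.3034/20⌋ = 11 → L; lat ⌊46.6466/10⌋ = 4 → E.
Square: lon ⌊8.3034/2⌋ = 4; lat ⌊6.6466/1⌋ = 6.
Subsquare: lon ⌊0.3034/0.0833333⌋ = 3 → d; lat ⌊0.6466/0.0416667⌋ = 15 → p.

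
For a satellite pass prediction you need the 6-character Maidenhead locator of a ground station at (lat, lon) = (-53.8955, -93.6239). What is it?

ED36ec

Offset from 180°W / 90°S: lon 86.3761°, lat 36.1045°.
Field: 86.3761/20 → 4 → E, 36.1045/10 → 3 → D; chars ED.
Square: 6.3761/2 → 3, 6.1045/1 → 6; chars 36.
Subsquare: 0.3761/0.0833333 → 4 → e, 0.1045/0.0416667 → 2 → c; chars ec.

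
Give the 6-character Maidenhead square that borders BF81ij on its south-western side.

Longitude subsquare i = 8; −1 → 7 = h.
Latitude subsquare j = 9; −1 → 8 = i.

BF81hi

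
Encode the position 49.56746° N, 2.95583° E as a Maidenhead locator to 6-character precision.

JN19ln

Offset from 180°W / 90°S: lon 182.9558°, lat 139.5675°.
Field: lon ⌊182.9558/20⌋ = 9 → J; lat ⌊139.5675/10⌋ = 13 → N.
Square: lon ⌊2.9558/2⌋ = 1; lat ⌊9.5675/1⌋ = 9.
Subsquare: lon ⌊0.9558/0.0833333⌋ = 11 → l; lat ⌊0.5675/0.0416667⌋ = 13 → n.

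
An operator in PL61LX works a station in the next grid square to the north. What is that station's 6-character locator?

Latitude subsquare x = 23; +1 → 24, wraps to 0 = a, carry into square.
Latitude square 1; +1 → 2.
The longitude characters are unchanged.

PL62la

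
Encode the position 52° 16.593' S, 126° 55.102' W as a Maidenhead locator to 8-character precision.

CD67mr93

Shift to the Maidenhead origin (180°W, 90°S): lon 53.08163, lat 37.72345.
Field (20°×10°, letters A–R): 53.08163/20 → 2 → C, 37.72345/10 → 3 → D; chars CD.
Square (2°×1°, digits 0–9): 13.08163/2 → 6, 7.72345/1 → 7; chars 67.
Subsquare (5′×2.5′, letters a–x): 1.08163/0.0833333 → 12 → m, 0.72345/0.0416667 → 17 → r; chars mr.
Extended square (30″×15″, digits 0–9): 0.08163/0.00833333 → 9, 0.01512/0.00416667 → 3; chars 93.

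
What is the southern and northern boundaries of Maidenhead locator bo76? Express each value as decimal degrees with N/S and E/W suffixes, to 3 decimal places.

Field B=1, O=14: +1·20° lon, +14·10° lat → SW at lon -160°, lat 50°.
Square 7, 6: +7·2° lon, +6·1° lat → SW at lon -146°, lat 56°.
Cell spans 2° lon × 1° lat.
south 56.000° N, north 57.000° N.

56.000° N, 57.000° N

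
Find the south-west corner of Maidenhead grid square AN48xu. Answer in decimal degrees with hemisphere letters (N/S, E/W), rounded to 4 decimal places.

Field A=0, N=13: +0·20° lon, +13·10° lat → SW at lon -180°, lat 40°.
Square 4, 8: +4·2° lon, +8·1° lat → SW at lon -172°, lat 48°.
Subsquare x=23, u=20: +23·0.0833333° lon, +20·0.0416667° lat → SW at lon -170.083°, lat 48.8333°.
latitude 48.8333° N, longitude 170.0833° W.

48.8333° N, 170.0833° W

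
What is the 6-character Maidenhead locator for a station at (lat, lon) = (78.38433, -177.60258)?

AQ18ej

Offset from 180°W / 90°S: lon 2.3974°, lat 168.3843°.
Field (20°×10°, letters A–R): lon ⌊2.3974/20⌋ = 0 → A; lat ⌊168.3843/10⌋ = 16 → Q.
Square (2°×1°, digits 0–9): lon ⌊2.3974/2⌋ = 1; lat ⌊8.3843/1⌋ = 8.
Subsquare (5′×2.5′, letters a–x): lon ⌊0.3974/0.0833333⌋ = 4 → e; lat ⌊0.3843/0.0416667⌋ = 9 → j.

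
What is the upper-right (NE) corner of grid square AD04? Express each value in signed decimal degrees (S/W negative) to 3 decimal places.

-55.000, -178.000

Field A=0, D=3: +0·20° lon, +3·10° lat → SW at lon -180°, lat -60°.
Square 0, 4: +0·2° lon, +4·1° lat → SW at lon -180°, lat -56°.
Cell spans 2° lon × 1° lat. NE corner is SW corner plus one full cell.
latitude -55.000, longitude -178.000.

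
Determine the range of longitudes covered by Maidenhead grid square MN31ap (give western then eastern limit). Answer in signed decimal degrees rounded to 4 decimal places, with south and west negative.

Field M=12, N=13: +12·20° lon, +13·10° lat → SW at lon 60°, lat 40°.
Square 3, 1: +3·2° lon, +1·1° lat → SW at lon 66°, lat 41°.
Subsquare a=0, p=15: +0·0.0833333° lon, +15·0.0416667° lat → SW at lon 66°, lat 41.625°.
Cell spans 0.0833333° lon × 0.0416667° lat.
west 66.0000, east 66.0833.

66.0000, 66.0833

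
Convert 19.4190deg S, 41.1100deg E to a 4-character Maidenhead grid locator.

Add 180° to longitude and 90° to latitude: 221.11, 70.58.
Field: 221.11/20 → 11 → L, 70.58/10 → 7 → H; chars LH.
Square: 1.11/2 → 0, 0.58/1 → 0; chars 00.

LH00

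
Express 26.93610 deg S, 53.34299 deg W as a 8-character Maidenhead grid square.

Shift to the Maidenhead origin (180°W, 90°S): lon 126.65701, lat 63.06390.
Field: lon ⌊126.65701/20⌋ = 6 → G; lat ⌊63.06390/10⌋ = 6 → G.
Square: lon ⌊6.65701/2⌋ = 3; lat ⌊3.06390/1⌋ = 3.
Subsquare: lon ⌊0.65701/0.0833333⌋ = 7 → h; lat ⌊0.06390/0.0416667⌋ = 1 → b.
Extended square: lon ⌊0.07368/0.00833333⌋ = 8; lat ⌊0.02223/0.00416667⌋ = 5.

GG33hb85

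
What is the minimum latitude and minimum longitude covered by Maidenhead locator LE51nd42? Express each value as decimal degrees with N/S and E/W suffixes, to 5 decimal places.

Field L=11, E=4: +11·20° lon, +4·10° lat → SW at lon 40°, lat -50°.
Square 5, 1: +5·2° lon, +1·1° lat → SW at lon 50°, lat -49°.
Subsquare n=13, d=3: +13·0.0833333° lon, +3·0.0416667° lat → SW at lon 51.0833°, lat -48.875°.
Extended square 4, 2: +4·0.00833333° lon, +2·0.00416667° lat → SW at lon 51.1167°, lat -48.8667°.
latitude 48.86667° S, longitude 51.11667° E.

48.86667° S, 51.11667° E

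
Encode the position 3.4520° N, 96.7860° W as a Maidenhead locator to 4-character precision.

Shift to the Maidenhead origin (180°W, 90°S): lon 83.21, lat 93.45.
Field: 83.21/20 → 4 → E, 93.45/10 → 9 → J; chars EJ.
Square: 3.21/2 → 1, 3.45/1 → 3; chars 13.

EJ13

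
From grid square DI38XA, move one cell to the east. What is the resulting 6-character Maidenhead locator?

Longitude subsquare x = 23; +1 → 24, wraps to 0 = a, carry into square.
Longitude square 3; +1 → 4.
The latitude characters are unchanged.

DI48aa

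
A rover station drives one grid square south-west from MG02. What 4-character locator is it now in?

Longitude square 0; −1 → -1, wraps to 9, carry into field.
Longitude field M = 12; −1 → 11 = L.
Latitude square 2; −1 → 1.

LG91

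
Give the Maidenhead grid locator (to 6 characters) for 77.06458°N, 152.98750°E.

QQ67lb

Add 180° to longitude and 90° to latitude: 332.9875, 167.0646.
Field: lon ⌊332.9875/20⌋ = 16 → Q; lat ⌊167.0646/10⌋ = 16 → Q.
Square: lon ⌊12.9875/2⌋ = 6; lat ⌊7.0646/1⌋ = 7.
Subsquare: lon ⌊0.9875/0.0833333⌋ = 11 → l; lat ⌊0.0646/0.0416667⌋ = 1 → b.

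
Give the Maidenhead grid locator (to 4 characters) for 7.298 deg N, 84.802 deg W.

EJ77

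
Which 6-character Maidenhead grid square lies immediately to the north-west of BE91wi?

Longitude subsquare w = 22; −1 → 21 = v.
Latitude subsquare i = 8; +1 → 9 = j.

BE91vj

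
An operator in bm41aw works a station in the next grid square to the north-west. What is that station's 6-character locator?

Longitude subsquare a = 0; −1 → -1, wraps to 23 = x, carry into square.
Longitude square 4; −1 → 3.
Latitude subsquare w = 22; +1 → 23 = x.

BM31xx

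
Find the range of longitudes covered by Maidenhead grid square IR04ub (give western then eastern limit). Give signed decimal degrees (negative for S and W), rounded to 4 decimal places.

-18.3333, -18.2500

Field I=8, R=17: +8·20° lon, +17·10° lat → SW at lon -20°, lat 80°.
Square 0, 4: +0·2° lon, +4·1° lat → SW at lon -20°, lat 84°.
Subsquare u=20, b=1: +20·0.0833333° lon, +1·0.0416667° lat → SW at lon -18.3333°, lat 84.0417°.
Cell spans 0.0833333° lon × 0.0416667° lat.
west -18.3333, east -18.2500.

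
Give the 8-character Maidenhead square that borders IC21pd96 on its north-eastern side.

IC21qd07

Longitude extended square 9; +1 → 10, wraps to 0, carry into subsquare.
Longitude subsquare p = 15; +1 → 16 = q.
Latitude extended square 6; +1 → 7.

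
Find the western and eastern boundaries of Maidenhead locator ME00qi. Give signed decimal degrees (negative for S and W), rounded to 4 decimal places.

Field M=12, E=4: +12·20° lon, +4·10° lat → SW at lon 60°, lat -50°.
Square 0, 0: +0·2° lon, +0·1° lat → SW at lon 60°, lat -50°.
Subsquare q=16, i=8: +16·0.0833333° lon, +8·0.0416667° lat → SW at lon 61.3333°, lat -49.6667°.
Cell spans 0.0833333° lon × 0.0416667° lat.
west 61.3333, east 61.4167.

61.3333, 61.4167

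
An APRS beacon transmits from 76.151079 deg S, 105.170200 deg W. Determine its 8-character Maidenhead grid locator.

Add 180° to longitude and 90° to latitude: 74.82980, 13.84892.
Field: lon ⌊74.82980/20⌋ = 3 → D; lat ⌊13.84892/10⌋ = 1 → B.
Square: lon ⌊14.82980/2⌋ = 7; lat ⌊3.84892/1⌋ = 3.
Subsquare: lon ⌊0.82980/0.0833333⌋ = 9 → j; lat ⌊0.84892/0.0416667⌋ = 20 → u.
Extended square: lon ⌊0.07980/0.00833333⌋ = 9; lat ⌊0.01559/0.00416667⌋ = 3.

DB73ju93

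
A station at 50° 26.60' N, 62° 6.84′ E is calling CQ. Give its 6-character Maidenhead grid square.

Offset from 180°W / 90°S: lon 242.1140°, lat 140.4433°.
Field: 242.1140/20 → 12 → M, 140.4433/10 → 14 → O; chars MO.
Square: 2.1140/2 → 1, 0.4433/1 → 0; chars 10.
Subsquare: 0.1140/0.0833333 → 1 → b, 0.4433/0.0416667 → 10 → k; chars bk.

MO10bk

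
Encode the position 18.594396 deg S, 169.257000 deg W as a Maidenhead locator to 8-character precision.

AH51ij97

Shift to the Maidenhead origin (180°W, 90°S): lon 10.74300, lat 71.40560.
Field (20°×10°, letters A–R): 10.74300/20 → 0 → A, 71.40560/10 → 7 → H; chars AH.
Square (2°×1°, digits 0–9): 10.74300/2 → 5, 1.40560/1 → 1; chars 51.
Subsquare (5′×2.5′, letters a–x): 0.74300/0.0833333 → 8 → i, 0.40560/0.0416667 → 9 → j; chars ij.
Extended square (30″×15″, digits 0–9): 0.07633/0.00833333 → 9, 0.03060/0.00416667 → 7; chars 97.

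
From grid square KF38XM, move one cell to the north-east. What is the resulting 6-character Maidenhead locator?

KF48an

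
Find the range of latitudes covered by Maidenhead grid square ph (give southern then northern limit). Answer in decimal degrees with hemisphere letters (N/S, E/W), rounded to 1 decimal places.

Field P=15, H=7: +15·20° lon, +7·10° lat → SW at lon 120°, lat -20°.
Cell spans 20° lon × 10° lat.
south 20.0° S, north 10.0° S.

20.0° S, 10.0° S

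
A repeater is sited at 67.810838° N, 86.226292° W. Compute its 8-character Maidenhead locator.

EP67vt24

Offset from 180°W / 90°S: lon 93.77371°, lat 157.81084°.
Field: 93.77371/20 → 4 → E, 157.81084/10 → 15 → P; chars EP.
Square: 13.77371/2 → 6, 7.81084/1 → 7; chars 67.
Subsquare: 1.77371/0.0833333 → 21 → v, 0.81084/0.0416667 → 19 → t; chars vt.
Extended square: 0.02371/0.00833333 → 2, 0.01917/0.00416667 → 4; chars 24.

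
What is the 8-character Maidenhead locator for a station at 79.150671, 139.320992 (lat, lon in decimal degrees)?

PQ99pd86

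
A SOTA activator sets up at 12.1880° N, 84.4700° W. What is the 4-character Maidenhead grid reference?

Shift to the Maidenhead origin (180°W, 90°S): lon 95.53, lat 102.19.
Field: 95.53/20 → 4 → E, 102.19/10 → 10 → K; chars EK.
Square: 15.53/2 → 7, 2.19/1 → 2; chars 72.

EK72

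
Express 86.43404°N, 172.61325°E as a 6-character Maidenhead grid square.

RR66hk

Add 180° to longitude and 90° to latitude: 352.6132, 176.4340.
Field: lon ⌊352.6132/20⌋ = 17 → R; lat ⌊176.4340/10⌋ = 17 → R.
Square: lon ⌊12.6132/2⌋ = 6; lat ⌊6.4340/1⌋ = 6.
Subsquare: lon ⌊0.6132/0.0833333⌋ = 7 → h; lat ⌊0.4340/0.0416667⌋ = 10 → k.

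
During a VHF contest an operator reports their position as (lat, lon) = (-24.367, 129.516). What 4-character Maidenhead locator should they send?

Add 180° to longitude and 90° to latitude: 309.52, 65.63.
Field: 309.52/20 → 15 → P, 65.63/10 → 6 → G; chars PG.
Square: 9.52/2 → 4, 5.63/1 → 5; chars 45.

PG45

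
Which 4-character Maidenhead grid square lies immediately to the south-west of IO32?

Longitude square 3; −1 → 2.
Latitude square 2; −1 → 1.

IO21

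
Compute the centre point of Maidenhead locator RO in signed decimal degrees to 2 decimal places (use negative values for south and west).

55.00, 170.00

Field R=17, O=14: +17·20° lon, +14·10° lat → SW at lon 160°, lat 50°.
Cell spans 20° lon × 10° lat. Centre is SW corner plus half of each.
latitude 55.00, longitude 170.00.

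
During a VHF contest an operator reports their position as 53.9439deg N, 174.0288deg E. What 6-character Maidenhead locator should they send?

RO73aw

Shift to the Maidenhead origin (180°W, 90°S): lon 354.0288, lat 143.9439.
Field: lon ⌊354.0288/20⌋ = 17 → R; lat ⌊143.9439/10⌋ = 14 → O.
Square: lon ⌊14.0288/2⌋ = 7; lat ⌊3.9439/1⌋ = 3.
Subsquare: lon ⌊0.0288/0.0833333⌋ = 0 → a; lat ⌊0.9439/0.0416667⌋ = 22 → w.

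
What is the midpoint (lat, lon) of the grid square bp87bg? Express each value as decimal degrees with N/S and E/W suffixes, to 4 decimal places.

67.2708° N, 143.8750° W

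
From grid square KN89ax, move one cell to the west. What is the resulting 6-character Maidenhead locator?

KN79xx

Longitude subsquare a = 0; −1 → -1, wraps to 23 = x, carry into square.
Longitude square 8; −1 → 7.
The latitude characters are unchanged.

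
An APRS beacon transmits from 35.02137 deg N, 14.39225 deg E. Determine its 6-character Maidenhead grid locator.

Shift to the Maidenhead origin (180°W, 90°S): lon 194.3922, lat 125.0214.
Field: lon ⌊194.3922/20⌋ = 9 → J; lat ⌊125.0214/10⌋ = 12 → M.
Square: lon ⌊14.3922/2⌋ = 7; lat ⌊5.0214/1⌋ = 5.
Subsquare: lon ⌊0.3922/0.0833333⌋ = 4 → e; lat ⌊0.0214/0.0416667⌋ = 0 → a.

JM75ea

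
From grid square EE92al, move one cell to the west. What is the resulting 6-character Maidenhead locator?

EE82xl

Longitude subsquare a = 0; −1 → -1, wraps to 23 = x, carry into square.
Longitude square 9; −1 → 8.
The latitude characters are unchanged.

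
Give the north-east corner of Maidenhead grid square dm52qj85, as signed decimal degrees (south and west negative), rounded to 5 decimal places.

Field D=3, M=12: +3·20° lon, +12·10° lat → SW at lon -120°, lat 30°.
Square 5, 2: +5·2° lon, +2·1° lat → SW at lon -110°, lat 32°.
Subsquare q=16, j=9: +16·0.0833333° lon, +9·0.0416667° lat → SW at lon -108.667°, lat 32.375°.
Extended square 8, 5: +8·0.00833333° lon, +5·0.00416667° lat → SW at lon -108.6°, lat 32.3958°.
Cell spans 0.00833333° lon × 0.00416667° lat. NE corner is SW corner plus one full cell.
latitude 32.40000, longitude -108.59167.

32.40000, -108.59167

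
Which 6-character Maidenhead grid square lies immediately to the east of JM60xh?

Longitude subsquare x = 23; +1 → 24, wraps to 0 = a, carry into square.
Longitude square 6; +1 → 7.
The latitude characters are unchanged.

JM70ah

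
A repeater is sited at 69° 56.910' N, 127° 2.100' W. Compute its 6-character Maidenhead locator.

CP69lw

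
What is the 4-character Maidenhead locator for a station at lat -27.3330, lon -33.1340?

HG32

Shift to the Maidenhead origin (180°W, 90°S): lon 146.87, lat 62.67.
Field (20°×10°, letters A–R): 146.87/20 → 7 → H, 62.67/10 → 6 → G; chars HG.
Square (2°×1°, digits 0–9): 6.87/2 → 3, 2.67/1 → 2; chars 32.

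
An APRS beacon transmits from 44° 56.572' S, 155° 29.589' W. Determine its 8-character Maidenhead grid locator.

BE25gb03

Offset from 180°W / 90°S: lon 24.50685°, lat 45.05713°.
Field: 24.50685/20 → 1 → B, 45.05713/10 → 4 → E; chars BE.
Square: 4.50685/2 → 2, 5.05713/1 → 5; chars 25.
Subsquare: 0.50685/0.0833333 → 6 → g, 0.05713/0.0416667 → 1 → b; chars gb.
Extended square: 0.00685/0.00833333 → 0, 0.01547/0.00416667 → 3; chars 03.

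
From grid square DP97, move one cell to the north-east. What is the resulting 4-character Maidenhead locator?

EP08

Longitude square 9; +1 → 10, wraps to 0, carry into field.
Longitude field D = 3; +1 → 4 = E.
Latitude square 7; +1 → 8.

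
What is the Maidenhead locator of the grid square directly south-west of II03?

HI92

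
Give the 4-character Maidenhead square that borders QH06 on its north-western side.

Longitude square 0; −1 → -1, wraps to 9, carry into field.
Longitude field Q = 16; −1 → 15 = P.
Latitude square 6; +1 → 7.

PH97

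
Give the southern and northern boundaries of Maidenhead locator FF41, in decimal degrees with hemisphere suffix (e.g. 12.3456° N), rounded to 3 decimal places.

Field F=5, F=5: +5·20° lon, +5·10° lat → SW at lon -80°, lat -40°.
Square 4, 1: +4·2° lon, +1·1° lat → SW at lon -72°, lat -39°.
Cell spans 2° lon × 1° lat.
south 39.000° S, north 38.000° S.

39.000° S, 38.000° S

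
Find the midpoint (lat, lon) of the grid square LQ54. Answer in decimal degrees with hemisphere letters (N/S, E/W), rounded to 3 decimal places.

74.500° N, 51.000° E

Field L=11, Q=16: +11·20° lon, +16·10° lat → SW at lon 40°, lat 70°.
Square 5, 4: +5·2° lon, +4·1° lat → SW at lon 50°, lat 74°.
Cell spans 2° lon × 1° lat. Centre is SW corner plus half of each.
latitude 74.500° N, longitude 51.000° E.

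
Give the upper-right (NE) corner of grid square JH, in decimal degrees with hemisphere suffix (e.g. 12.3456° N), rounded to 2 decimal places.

10.00° S, 20.00° E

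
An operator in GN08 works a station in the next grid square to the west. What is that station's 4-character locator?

Longitude square 0; −1 → -1, wraps to 9, carry into field.
Longitude field G = 6; −1 → 5 = F.
The latitude characters are unchanged.

FN98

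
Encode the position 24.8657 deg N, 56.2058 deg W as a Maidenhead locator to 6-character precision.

Shift to the Maidenhead origin (180°W, 90°S): lon 123.7942, lat 114.8657.
Field: 123.7942/20 → 6 → G, 114.8657/10 → 11 → L; chars GL.
Square: 3.7942/2 → 1, 4.8657/1 → 4; chars 14.
Subsquare: 1.7942/0.0833333 → 21 → v, 0.8657/0.0416667 → 20 → u; chars vu.

GL14vu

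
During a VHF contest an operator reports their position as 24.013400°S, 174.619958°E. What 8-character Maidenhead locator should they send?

RG75hx46

Offset from 180°W / 90°S: lon 354.61996°, lat 65.98660°.
Field: 354.61996/20 → 17 → R, 65.98660/10 → 6 → G; chars RG.
Square: 14.61996/2 → 7, 5.98660/1 → 5; chars 75.
Subsquare: 0.61996/0.0833333 → 7 → h, 0.98660/0.0416667 → 23 → x; chars hx.
Extended square: 0.03662/0.00833333 → 4, 0.02827/0.00416667 → 6; chars 46.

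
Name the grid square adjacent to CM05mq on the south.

CM05mp

Latitude subsquare q = 16; −1 → 15 = p.
The longitude characters are unchanged.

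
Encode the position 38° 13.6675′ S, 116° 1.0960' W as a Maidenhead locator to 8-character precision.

DF11xs75

Shift to the Maidenhead origin (180°W, 90°S): lon 63.98173, lat 51.77221.
Field: lon ⌊63.98173/20⌋ = 3 → D; lat ⌊51.77221/10⌋ = 5 → F.
Square: lon ⌊3.98173/2⌋ = 1; lat ⌊1.77221/1⌋ = 1.
Subsquare: lon ⌊1.98173/0.0833333⌋ = 23 → x; lat ⌊0.77221/0.0416667⌋ = 18 → s.
Extended square: lon ⌊0.06507/0.00833333⌋ = 7; lat ⌊0.02221/0.00416667⌋ = 5.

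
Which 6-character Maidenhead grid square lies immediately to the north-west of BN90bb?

BN90ac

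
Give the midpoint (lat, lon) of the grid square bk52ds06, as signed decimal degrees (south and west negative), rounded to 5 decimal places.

12.77708, -149.74583

Field B=1, K=10: +1·20° lon, +10·10° lat → SW at lon -160°, lat 10°.
Square 5, 2: +5·2° lon, +2·1° lat → SW at lon -150°, lat 12°.
Subsquare d=3, s=18: +3·0.0833333° lon, +18·0.0416667° lat → SW at lon -149.75°, lat 12.75°.
Extended square 0, 6: +0·0.00833333° lon, +6·0.00416667° lat → SW at lon -149.75°, lat 12.775°.
Cell spans 0.00833333° lon × 0.00416667° lat. Centre is SW corner plus half of each.
latitude 12.77708, longitude -149.74583.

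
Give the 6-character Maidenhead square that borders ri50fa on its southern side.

RH59fx

Latitude subsquare a = 0; −1 → -1, wraps to 23 = x, carry into square.
Latitude square 0; −1 → -1, wraps to 9, carry into field.
Latitude field I = 8; −1 → 7 = H.
The longitude characters are unchanged.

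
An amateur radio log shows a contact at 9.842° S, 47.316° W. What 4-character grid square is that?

Offset from 180°W / 90°S: lon 132.68°, lat 80.16°.
Field: 132.68/20 → 6 → G, 80.16/10 → 8 → I; chars GI.
Square: 12.68/2 → 6, 0.16/1 → 0; chars 60.

GI60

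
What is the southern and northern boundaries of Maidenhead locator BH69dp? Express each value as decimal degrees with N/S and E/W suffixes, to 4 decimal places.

10.3750° S, 10.3333° S

Field B=1, H=7: +1·20° lon, +7·10° lat → SW at lon -160°, lat -20°.
Square 6, 9: +6·2° lon, +9·1° lat → SW at lon -148°, lat -11°.
Subsquare d=3, p=15: +3·0.0833333° lon, +15·0.0416667° lat → SW at lon -147.75°, lat -10.375°.
Cell spans 0.0833333° lon × 0.0416667° lat.
south 10.3750° S, north 10.3333° S.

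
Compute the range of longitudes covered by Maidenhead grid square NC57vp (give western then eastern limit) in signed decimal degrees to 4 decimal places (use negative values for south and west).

91.7500, 91.8333

Field N=13, C=2: +13·20° lon, +2·10° lat → SW at lon 80°, lat -70°.
Square 5, 7: +5·2° lon, +7·1° lat → SW at lon 90°, lat -63°.
Subsquare v=21, p=15: +21·0.0833333° lon, +15·0.0416667° lat → SW at lon 91.75°, lat -62.375°.
Cell spans 0.0833333° lon × 0.0416667° lat.
west 91.7500, east 91.8333.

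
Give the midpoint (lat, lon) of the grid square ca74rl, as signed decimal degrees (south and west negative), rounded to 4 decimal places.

-85.5208, -124.5417

Field C=2, A=0: +2·20° lon, +0·10° lat → SW at lon -140°, lat -90°.
Square 7, 4: +7·2° lon, +4·1° lat → SW at lon -126°, lat -86°.
Subsquare r=17, l=11: +17·0.0833333° lon, +11·0.0416667° lat → SW at lon -124.583°, lat -85.5417°.
Cell spans 0.0833333° lon × 0.0416667° lat. Centre is SW corner plus half of each.
latitude -85.5208, longitude -124.5417.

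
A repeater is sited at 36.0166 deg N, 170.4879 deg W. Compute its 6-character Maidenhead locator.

AM46sa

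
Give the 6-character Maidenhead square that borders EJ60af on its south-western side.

Longitude subsquare a = 0; −1 → -1, wraps to 23 = x, carry into square.
Longitude square 6; −1 → 5.
Latitude subsquare f = 5; −1 → 4 = e.

EJ50xe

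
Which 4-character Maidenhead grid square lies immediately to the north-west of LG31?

Longitude square 3; −1 → 2.
Latitude square 1; +1 → 2.

LG22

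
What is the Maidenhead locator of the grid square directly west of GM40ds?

Longitude subsquare d = 3; −1 → 2 = c.
The latitude characters are unchanged.

GM40cs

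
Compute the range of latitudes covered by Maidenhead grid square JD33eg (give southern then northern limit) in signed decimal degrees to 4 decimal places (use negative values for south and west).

-56.7500, -56.7083

Field J=9, D=3: +9·20° lon, +3·10° lat → SW at lon 0°, lat -60°.
Square 3, 3: +3·2° lon, +3·1° lat → SW at lon 6°, lat -57°.
Subsquare e=4, g=6: +4·0.0833333° lon, +6·0.0416667° lat → SW at lon 6.33333°, lat -56.75°.
Cell spans 0.0833333° lon × 0.0416667° lat.
south -56.7500, north -56.7083.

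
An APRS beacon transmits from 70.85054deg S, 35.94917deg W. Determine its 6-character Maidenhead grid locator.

HB29ad

Offset from 180°W / 90°S: lon 144.0508°, lat 19.1495°.
Field (20°×10°, letters A–R): 144.0508/20 → 7 → H, 19.1495/10 → 1 → B; chars HB.
Square (2°×1°, digits 0–9): 4.0508/2 → 2, 9.1495/1 → 9; chars 29.
Subsquare (5′×2.5′, letters a–x): 0.0508/0.0833333 → 0 → a, 0.1495/0.0416667 → 3 → d; chars ad.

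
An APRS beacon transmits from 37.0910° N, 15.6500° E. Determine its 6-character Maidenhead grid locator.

JM77tc

Offset from 180°W / 90°S: lon 195.6500°, lat 127.0910°.
Field (20°×10°, letters A–R): lon ⌊195.6500/20⌋ = 9 → J; lat ⌊127.0910/10⌋ = 12 → M.
Square (2°×1°, digits 0–9): lon ⌊15.6500/2⌋ = 7; lat ⌊7.0910/1⌋ = 7.
Subsquare (5′×2.5′, letters a–x): lon ⌊1.6500/0.0833333⌋ = 19 → t; lat ⌊0.0910/0.0416667⌋ = 2 → c.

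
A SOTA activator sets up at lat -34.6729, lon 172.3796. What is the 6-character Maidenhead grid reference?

Shift to the Maidenhead origin (180°W, 90°S): lon 352.3796, lat 55.3271.
Field (20°×10°, letters A–R): lon ⌊352.3796/20⌋ = 17 → R; lat ⌊55.3271/10⌋ = 5 → F.
Square (2°×1°, digits 0–9): lon ⌊12.3796/2⌋ = 6; lat ⌊5.3271/1⌋ = 5.
Subsquare (5′×2.5′, letters a–x): lon ⌊0.3796/0.0833333⌋ = 4 → e; lat ⌊0.3271/0.0416667⌋ = 7 → h.

RF65eh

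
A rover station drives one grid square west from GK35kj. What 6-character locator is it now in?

Longitude subsquare k = 10; −1 → 9 = j.
The latitude characters are unchanged.

GK35jj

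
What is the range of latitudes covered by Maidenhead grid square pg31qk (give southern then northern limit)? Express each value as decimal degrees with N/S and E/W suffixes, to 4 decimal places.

28.5833° S, 28.5417° S

Field P=15, G=6: +15·20° lon, +6·10° lat → SW at lon 120°, lat -30°.
Square 3, 1: +3·2° lon, +1·1° lat → SW at lon 126°, lat -29°.
Subsquare q=16, k=10: +16·0.0833333° lon, +10·0.0416667° lat → SW at lon 127.333°, lat -28.5833°.
Cell spans 0.0833333° lon × 0.0416667° lat.
south 28.5833° S, north 28.5417° S.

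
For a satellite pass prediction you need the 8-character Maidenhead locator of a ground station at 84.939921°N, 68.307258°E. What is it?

MR44dw65

Add 180° to longitude and 90° to latitude: 248.30726, 174.93992.
Field: lon ⌊248.30726/20⌋ = 12 → M; lat ⌊174.93992/10⌋ = 17 → R.
Square: lon ⌊8.30726/2⌋ = 4; lat ⌊4.93992/1⌋ = 4.
Subsquare: lon ⌊0.30726/0.0833333⌋ = 3 → d; lat ⌊0.93992/0.0416667⌋ = 22 → w.
Extended square: lon ⌊0.05726/0.00833333⌋ = 6; lat ⌊0.02325/0.00416667⌋ = 5.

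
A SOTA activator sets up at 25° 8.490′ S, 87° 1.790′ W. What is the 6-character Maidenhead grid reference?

EG64lu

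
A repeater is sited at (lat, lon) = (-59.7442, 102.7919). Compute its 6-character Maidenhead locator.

Offset from 180°W / 90°S: lon 282.7919°, lat 30.2558°.
Field (20°×10°, letters A–R): 282.7919/20 → 14 → O, 30.2558/10 → 3 → D; chars OD.
Square (2°×1°, digits 0–9): 2.7919/2 → 1, 0.2558/1 → 0; chars 10.
Subsquare (5′×2.5′, letters a–x): 0.7919/0.0833333 → 9 → j, 0.2558/0.0416667 → 6 → g; chars jg.

OD10jg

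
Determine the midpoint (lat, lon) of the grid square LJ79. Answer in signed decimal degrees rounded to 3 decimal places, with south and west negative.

Field L=11, J=9: +11·20° lon, +9·10° lat → SW at lon 40°, lat 0°.
Square 7, 9: +7·2° lon, +9·1° lat → SW at lon 54°, lat 9°.
Cell spans 2° lon × 1° lat. Centre is SW corner plus half of each.
latitude 9.500, longitude 55.000.

9.500, 55.000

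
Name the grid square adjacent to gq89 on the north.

Latitude square 9; +1 → 10, wraps to 0, carry into field.
Latitude field Q = 16; +1 → 17 = R.
The longitude characters are unchanged.

GR80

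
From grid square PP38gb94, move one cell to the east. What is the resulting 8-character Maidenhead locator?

Longitude extended square 9; +1 → 10, wraps to 0, carry into subsquare.
Longitude subsquare g = 6; +1 → 7 = h.
The latitude characters are unchanged.

PP38hb04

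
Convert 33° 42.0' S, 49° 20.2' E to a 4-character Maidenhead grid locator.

LF46

Shift to the Maidenhead origin (180°W, 90°S): lon 229.34, lat 56.30.
Field (20°×10°, letters A–R): 229.34/20 → 11 → L, 56.30/10 → 5 → F; chars LF.
Square (2°×1°, digits 0–9): 9.34/2 → 4, 6.30/1 → 6; chars 46.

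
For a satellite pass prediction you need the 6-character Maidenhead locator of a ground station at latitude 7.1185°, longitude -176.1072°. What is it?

Offset from 180°W / 90°S: lon 3.8928°, lat 97.1185°.
Field: 3.8928/20 → 0 → A, 97.1185/10 → 9 → J; chars AJ.
Square: 3.8928/2 → 1, 7.1185/1 → 7; chars 17.
Subsquare: 1.8928/0.0833333 → 22 → w, 0.1185/0.0416667 → 2 → c; chars wc.

AJ17wc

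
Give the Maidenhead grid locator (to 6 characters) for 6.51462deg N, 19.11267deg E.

JJ96nm

Add 180° to longitude and 90° to latitude: 199.1127, 96.5146.
Field: lon ⌊199.1127/20⌋ = 9 → J; lat ⌊96.5146/10⌋ = 9 → J.
Square: lon ⌊19.1127/2⌋ = 9; lat ⌊6.5146/1⌋ = 6.
Subsquare: lon ⌊1.1127/0.0833333⌋ = 13 → n; lat ⌊0.5146/0.0416667⌋ = 12 → m.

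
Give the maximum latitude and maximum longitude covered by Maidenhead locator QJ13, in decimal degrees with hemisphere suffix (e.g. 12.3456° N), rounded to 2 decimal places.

4.00° N, 144.00° E

Field Q=16, J=9: +16·20° lon, +9·10° lat → SW at lon 140°, lat 0°.
Square 1, 3: +1·2° lon, +3·1° lat → SW at lon 142°, lat 3°.
Cell spans 2° lon × 1° lat. NE corner is SW corner plus one full cell.
latitude 4.00° N, longitude 144.00° E.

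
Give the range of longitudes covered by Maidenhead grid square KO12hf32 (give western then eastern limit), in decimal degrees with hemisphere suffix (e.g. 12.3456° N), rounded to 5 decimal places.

Field K=10, O=14: +10·20° lon, +14·10° lat → SW at lon 20°, lat 50°.
Square 1, 2: +1·2° lon, +2·1° lat → SW at lon 22°, lat 52°.
Subsquare h=7, f=5: +7·0.0833333° lon, +5·0.0416667° lat → SW at lon 22.5833°, lat 52.2083°.
Extended square 3, 2: +3·0.00833333° lon, +2·0.00416667° lat → SW at lon 22.6083°, lat 52.2167°.
Cell spans 0.00833333° lon × 0.00416667° lat.
west 22.60833° E, east 22.61667° E.

22.60833° E, 22.61667° E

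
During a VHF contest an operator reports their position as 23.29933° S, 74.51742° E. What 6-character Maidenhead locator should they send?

Offset from 180°W / 90°S: lon 254.5174°, lat 66.7007°.
Field: lon ⌊254.5174/20⌋ = 12 → M; lat ⌊66.7007/10⌋ = 6 → G.
Square: lon ⌊14.5174/2⌋ = 7; lat ⌊6.7007/1⌋ = 6.
Subsquare: lon ⌊0.5174/0.0833333⌋ = 6 → g; lat ⌊0.7007/0.0416667⌋ = 16 → q.

MG76gq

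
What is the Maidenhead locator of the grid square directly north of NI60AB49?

NI60ac40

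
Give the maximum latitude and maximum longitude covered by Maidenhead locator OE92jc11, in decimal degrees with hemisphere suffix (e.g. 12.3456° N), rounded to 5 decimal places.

47.90833° S, 118.76667° E

Field O=14, E=4: +14·20° lon, +4·10° lat → SW at lon 100°, lat -50°.
Square 9, 2: +9·2° lon, +2·1° lat → SW at lon 118°, lat -48°.
Subsquare j=9, c=2: +9·0.0833333° lon, +2·0.0416667° lat → SW at lon 118.75°, lat -47.9167°.
Extended square 1, 1: +1·0.00833333° lon, +1·0.00416667° lat → SW at lon 118.758°, lat -47.9125°.
Cell spans 0.00833333° lon × 0.00416667° lat. NE corner is SW corner plus one full cell.
latitude 47.90833° S, longitude 118.76667° E.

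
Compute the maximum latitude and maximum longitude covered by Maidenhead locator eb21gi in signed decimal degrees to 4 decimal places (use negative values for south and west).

-78.6250, -95.4167

Field E=4, B=1: +4·20° lon, +1·10° lat → SW at lon -100°, lat -80°.
Square 2, 1: +2·2° lon, +1·1° lat → SW at lon -96°, lat -79°.
Subsquare g=6, i=8: +6·0.0833333° lon, +8·0.0416667° lat → SW at lon -95.5°, lat -78.6667°.
Cell spans 0.0833333° lon × 0.0416667° lat. NE corner is SW corner plus one full cell.
latitude -78.6250, longitude -95.4167.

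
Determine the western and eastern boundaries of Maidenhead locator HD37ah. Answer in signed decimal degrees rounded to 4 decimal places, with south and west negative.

-34.0000, -33.9167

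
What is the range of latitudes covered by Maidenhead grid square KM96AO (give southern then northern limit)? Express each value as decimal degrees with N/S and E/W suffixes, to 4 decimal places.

36.5833° N, 36.6250° N

Field K=10, M=12: +10·20° lon, +12·10° lat → SW at lon 20°, lat 30°.
Square 9, 6: +9·2° lon, +6·1° lat → SW at lon 38°, lat 36°.
Subsquare a=0, o=14: +0·0.0833333° lon, +14·0.0416667° lat → SW at lon 38°, lat 36.5833°.
Cell spans 0.0833333° lon × 0.0416667° lat.
south 36.5833° N, north 36.6250° N.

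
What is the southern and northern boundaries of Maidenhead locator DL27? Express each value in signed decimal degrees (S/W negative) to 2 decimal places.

Field D=3, L=11: +3·20° lon, +11·10° lat → SW at lon -120°, lat 20°.
Square 2, 7: +2·2° lon, +7·1° lat → SW at lon -116°, lat 27°.
Cell spans 2° lon × 1° lat.
south 27.00, north 28.00.

27.00, 28.00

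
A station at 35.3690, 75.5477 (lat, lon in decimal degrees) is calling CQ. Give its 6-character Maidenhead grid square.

MM75si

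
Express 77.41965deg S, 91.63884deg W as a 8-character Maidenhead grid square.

EB42en39

Add 180° to longitude and 90° to latitude: 88.36116, 12.58035.
Field: 88.36116/20 → 4 → E, 12.58035/10 → 1 → B; chars EB.
Square: 8.36116/2 → 4, 2.58035/1 → 2; chars 42.
Subsquare: 0.36116/0.0833333 → 4 → e, 0.58035/0.0416667 → 13 → n; chars en.
Extended square: 0.02783/0.00833333 → 3, 0.03868/0.00416667 → 9; chars 39.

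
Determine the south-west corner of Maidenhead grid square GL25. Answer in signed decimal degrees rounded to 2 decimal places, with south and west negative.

Field G=6, L=11: +6·20° lon, +11·10° lat → SW at lon -60°, lat 20°.
Square 2, 5: +2·2° lon, +5·1° lat → SW at lon -56°, lat 25°.
latitude 25.00, longitude -56.00.

25.00, -56.00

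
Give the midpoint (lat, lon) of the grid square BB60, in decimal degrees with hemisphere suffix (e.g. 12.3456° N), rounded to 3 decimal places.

Field B=1, B=1: +1·20° lon, +1·10° lat → SW at lon -160°, lat -80°.
Square 6, 0: +6·2° lon, +0·1° lat → SW at lon -148°, lat -80°.
Cell spans 2° lon × 1° lat. Centre is SW corner plus half of each.
latitude 79.500° S, longitude 147.000° W.

79.500° S, 147.000° W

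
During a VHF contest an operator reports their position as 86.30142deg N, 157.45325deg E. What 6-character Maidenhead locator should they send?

QR86rh

Offset from 180°W / 90°S: lon 337.4533°, lat 176.3014°.
Field: 337.4533/20 → 16 → Q, 176.3014/10 → 17 → R; chars QR.
Square: 17.4533/2 → 8, 6.3014/1 → 6; chars 86.
Subsquare: 1.4533/0.0833333 → 17 → r, 0.3014/0.0416667 → 7 → h; chars rh.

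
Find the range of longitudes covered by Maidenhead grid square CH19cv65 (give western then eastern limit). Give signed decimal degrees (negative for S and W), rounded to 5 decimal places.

Field C=2, H=7: +2·20° lon, +7·10° lat → SW at lon -140°, lat -20°.
Square 1, 9: +1·2° lon, +9·1° lat → SW at lon -138°, lat -11°.
Subsquare c=2, v=21: +2·0.0833333° lon, +21·0.0416667° lat → SW at lon -137.833°, lat -10.125°.
Extended square 6, 5: +6·0.00833333° lon, +5·0.00416667° lat → SW at lon -137.783°, lat -10.1042°.
Cell spans 0.00833333° lon × 0.00416667° lat.
west -137.78333, east -137.77500.

-137.78333, -137.77500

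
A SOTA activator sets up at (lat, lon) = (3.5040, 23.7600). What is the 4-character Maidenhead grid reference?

KJ13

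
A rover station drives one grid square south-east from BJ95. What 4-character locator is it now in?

CJ04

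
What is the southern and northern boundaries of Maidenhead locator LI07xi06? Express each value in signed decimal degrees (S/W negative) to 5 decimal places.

-2.64167, -2.63750

Field L=11, I=8: +11·20° lon, +8·10° lat → SW at lon 40°, lat -10°.
Square 0, 7: +0·2° lon, +7·1° lat → SW at lon 40°, lat -3°.
Subsquare x=23, i=8: +23·0.0833333° lon, +8·0.0416667° lat → SW at lon 41.9167°, lat -2.66667°.
Extended square 0, 6: +0·0.00833333° lon, +6·0.00416667° lat → SW at lon 41.9167°, lat -2.64167°.
Cell spans 0.00833333° lon × 0.00416667° lat.
south -2.64167, north -2.63750.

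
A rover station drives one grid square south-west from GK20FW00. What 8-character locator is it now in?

Longitude extended square 0; −1 → -1, wraps to 9, carry into subsquare.
Longitude subsquare f = 5; −1 → 4 = e.
Latitude extended square 0; −1 → -1, wraps to 9, carry into subsquare.
Latitude subsquare w = 22; −1 → 21 = v.

GK20ev99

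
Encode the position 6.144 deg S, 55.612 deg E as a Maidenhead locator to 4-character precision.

LI73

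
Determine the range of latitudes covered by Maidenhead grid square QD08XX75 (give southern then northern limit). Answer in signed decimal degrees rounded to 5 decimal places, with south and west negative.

Field Q=16, D=3: +16·20° lon, +3·10° lat → SW at lon 140°, lat -60°.
Square 0, 8: +0·2° lon, +8·1° lat → SW at lon 140°, lat -52°.
Subsquare x=23, x=23: +23·0.0833333° lon, +23·0.0416667° lat → SW at lon 141.917°, lat -51.0417°.
Extended square 7, 5: +7·0.00833333° lon, +5·0.00416667° lat → SW at lon 141.975°, lat -51.0208°.
Cell spans 0.00833333° lon × 0.00416667° lat.
south -51.02083, north -51.01667.

-51.02083, -51.01667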